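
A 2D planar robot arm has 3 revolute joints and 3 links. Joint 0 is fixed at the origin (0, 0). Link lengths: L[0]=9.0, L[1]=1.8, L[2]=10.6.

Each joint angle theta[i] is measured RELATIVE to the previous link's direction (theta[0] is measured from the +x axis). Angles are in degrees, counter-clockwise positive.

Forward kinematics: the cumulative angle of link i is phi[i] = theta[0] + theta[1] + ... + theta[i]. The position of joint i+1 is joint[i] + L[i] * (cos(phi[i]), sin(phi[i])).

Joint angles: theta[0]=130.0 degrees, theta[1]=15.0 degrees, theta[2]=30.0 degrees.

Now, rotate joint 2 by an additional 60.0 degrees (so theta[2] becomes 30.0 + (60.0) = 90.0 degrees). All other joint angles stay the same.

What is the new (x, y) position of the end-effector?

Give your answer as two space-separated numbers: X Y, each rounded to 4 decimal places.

Answer: -13.3395 -0.7562

Derivation:
joint[0] = (0.0000, 0.0000)  (base)
link 0: phi[0] = 130 = 130 deg
  cos(130 deg) = -0.6428, sin(130 deg) = 0.7660
  joint[1] = (0.0000, 0.0000) + 9 * (-0.6428, 0.7660) = (0.0000 + -5.7851, 0.0000 + 6.8944) = (-5.7851, 6.8944)
link 1: phi[1] = 130 + 15 = 145 deg
  cos(145 deg) = -0.8192, sin(145 deg) = 0.5736
  joint[2] = (-5.7851, 6.8944) + 1.8 * (-0.8192, 0.5736) = (-5.7851 + -1.4745, 6.8944 + 1.0324) = (-7.2596, 7.9268)
link 2: phi[2] = 130 + 15 + 90 = 235 deg
  cos(235 deg) = -0.5736, sin(235 deg) = -0.8192
  joint[3] = (-7.2596, 7.9268) + 10.6 * (-0.5736, -0.8192) = (-7.2596 + -6.0799, 7.9268 + -8.6830) = (-13.3395, -0.7562)
End effector: (-13.3395, -0.7562)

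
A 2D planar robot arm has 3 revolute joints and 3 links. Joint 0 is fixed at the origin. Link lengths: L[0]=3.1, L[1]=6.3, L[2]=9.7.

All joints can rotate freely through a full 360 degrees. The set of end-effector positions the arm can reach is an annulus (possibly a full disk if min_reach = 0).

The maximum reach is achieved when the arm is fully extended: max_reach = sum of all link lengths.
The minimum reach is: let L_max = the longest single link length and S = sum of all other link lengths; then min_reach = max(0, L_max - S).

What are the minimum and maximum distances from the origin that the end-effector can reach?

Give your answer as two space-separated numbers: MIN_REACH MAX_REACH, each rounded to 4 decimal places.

Answer: 0.3000 19.1000

Derivation:
Link lengths: [3.1, 6.3, 9.7]
max_reach = 3.1 + 6.3 + 9.7 = 19.1
L_max = max([3.1, 6.3, 9.7]) = 9.7
S (sum of others) = 19.1 - 9.7 = 9.4
min_reach = max(0, 9.7 - 9.4) = max(0, 0.3) = 0.3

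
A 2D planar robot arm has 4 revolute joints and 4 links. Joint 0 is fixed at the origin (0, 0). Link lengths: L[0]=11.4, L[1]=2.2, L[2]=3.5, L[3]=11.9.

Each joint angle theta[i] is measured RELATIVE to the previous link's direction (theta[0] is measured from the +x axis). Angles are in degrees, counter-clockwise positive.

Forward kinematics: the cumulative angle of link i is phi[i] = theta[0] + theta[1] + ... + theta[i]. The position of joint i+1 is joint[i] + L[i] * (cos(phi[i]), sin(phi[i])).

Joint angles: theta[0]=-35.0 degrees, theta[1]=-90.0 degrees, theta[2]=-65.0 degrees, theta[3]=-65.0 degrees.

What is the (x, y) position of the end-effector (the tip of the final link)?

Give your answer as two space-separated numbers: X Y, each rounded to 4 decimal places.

joint[0] = (0.0000, 0.0000)  (base)
link 0: phi[0] = -35 = -35 deg
  cos(-35 deg) = 0.8192, sin(-35 deg) = -0.5736
  joint[1] = (0.0000, 0.0000) + 11.4 * (0.8192, -0.5736) = (0.0000 + 9.3383, 0.0000 + -6.5388) = (9.3383, -6.5388)
link 1: phi[1] = -35 + -90 = -125 deg
  cos(-125 deg) = -0.5736, sin(-125 deg) = -0.8192
  joint[2] = (9.3383, -6.5388) + 2.2 * (-0.5736, -0.8192) = (9.3383 + -1.2619, -6.5388 + -1.8021) = (8.0765, -8.3409)
link 2: phi[2] = -35 + -90 + -65 = -190 deg
  cos(-190 deg) = -0.9848, sin(-190 deg) = 0.1736
  joint[3] = (8.0765, -8.3409) + 3.5 * (-0.9848, 0.1736) = (8.0765 + -3.4468, -8.3409 + 0.6078) = (4.6296, -7.7331)
link 3: phi[3] = -35 + -90 + -65 + -65 = -255 deg
  cos(-255 deg) = -0.2588, sin(-255 deg) = 0.9659
  joint[4] = (4.6296, -7.7331) + 11.9 * (-0.2588, 0.9659) = (4.6296 + -3.0799, -7.7331 + 11.4945) = (1.5497, 3.7614)
End effector: (1.5497, 3.7614)

Answer: 1.5497 3.7614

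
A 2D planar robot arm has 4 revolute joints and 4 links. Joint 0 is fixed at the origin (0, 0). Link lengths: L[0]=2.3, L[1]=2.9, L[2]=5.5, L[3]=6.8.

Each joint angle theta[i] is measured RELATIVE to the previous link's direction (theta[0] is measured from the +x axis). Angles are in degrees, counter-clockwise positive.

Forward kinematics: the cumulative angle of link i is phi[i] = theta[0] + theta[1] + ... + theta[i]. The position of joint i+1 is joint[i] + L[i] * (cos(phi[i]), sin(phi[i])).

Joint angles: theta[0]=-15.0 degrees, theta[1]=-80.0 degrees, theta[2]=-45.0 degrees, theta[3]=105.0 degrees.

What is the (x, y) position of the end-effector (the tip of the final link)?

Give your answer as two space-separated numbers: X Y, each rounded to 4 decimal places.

joint[0] = (0.0000, 0.0000)  (base)
link 0: phi[0] = -15 = -15 deg
  cos(-15 deg) = 0.9659, sin(-15 deg) = -0.2588
  joint[1] = (0.0000, 0.0000) + 2.3 * (0.9659, -0.2588) = (0.0000 + 2.2216, 0.0000 + -0.5953) = (2.2216, -0.5953)
link 1: phi[1] = -15 + -80 = -95 deg
  cos(-95 deg) = -0.0872, sin(-95 deg) = -0.9962
  joint[2] = (2.2216, -0.5953) + 2.9 * (-0.0872, -0.9962) = (2.2216 + -0.2528, -0.5953 + -2.8890) = (1.9689, -3.4842)
link 2: phi[2] = -15 + -80 + -45 = -140 deg
  cos(-140 deg) = -0.7660, sin(-140 deg) = -0.6428
  joint[3] = (1.9689, -3.4842) + 5.5 * (-0.7660, -0.6428) = (1.9689 + -4.2132, -3.4842 + -3.5353) = (-2.2444, -7.0196)
link 3: phi[3] = -15 + -80 + -45 + 105 = -35 deg
  cos(-35 deg) = 0.8192, sin(-35 deg) = -0.5736
  joint[4] = (-2.2444, -7.0196) + 6.8 * (0.8192, -0.5736) = (-2.2444 + 5.5702, -7.0196 + -3.9003) = (3.3259, -10.9199)
End effector: (3.3259, -10.9199)

Answer: 3.3259 -10.9199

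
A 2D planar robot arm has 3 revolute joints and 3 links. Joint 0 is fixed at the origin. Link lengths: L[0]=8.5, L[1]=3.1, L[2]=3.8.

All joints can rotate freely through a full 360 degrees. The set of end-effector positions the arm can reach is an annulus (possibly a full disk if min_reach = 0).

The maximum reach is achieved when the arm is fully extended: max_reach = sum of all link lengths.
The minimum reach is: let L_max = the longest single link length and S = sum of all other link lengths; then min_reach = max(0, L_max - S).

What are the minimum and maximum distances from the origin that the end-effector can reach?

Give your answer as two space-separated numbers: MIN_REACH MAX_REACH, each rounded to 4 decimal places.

Link lengths: [8.5, 3.1, 3.8]
max_reach = 8.5 + 3.1 + 3.8 = 15.4
L_max = max([8.5, 3.1, 3.8]) = 8.5
S (sum of others) = 15.4 - 8.5 = 6.9
min_reach = max(0, 8.5 - 6.9) = max(0, 1.6) = 1.6

Answer: 1.6000 15.4000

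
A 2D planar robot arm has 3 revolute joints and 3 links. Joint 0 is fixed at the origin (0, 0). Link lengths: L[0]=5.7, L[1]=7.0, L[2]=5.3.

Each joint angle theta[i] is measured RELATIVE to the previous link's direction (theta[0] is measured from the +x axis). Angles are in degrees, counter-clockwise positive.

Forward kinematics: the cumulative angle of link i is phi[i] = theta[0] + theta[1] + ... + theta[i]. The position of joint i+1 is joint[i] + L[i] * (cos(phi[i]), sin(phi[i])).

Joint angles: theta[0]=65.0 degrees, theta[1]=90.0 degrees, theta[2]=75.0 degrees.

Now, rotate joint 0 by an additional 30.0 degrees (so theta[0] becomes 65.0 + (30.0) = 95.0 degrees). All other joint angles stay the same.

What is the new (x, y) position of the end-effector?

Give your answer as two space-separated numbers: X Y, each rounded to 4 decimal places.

joint[0] = (0.0000, 0.0000)  (base)
link 0: phi[0] = 95 = 95 deg
  cos(95 deg) = -0.0872, sin(95 deg) = 0.9962
  joint[1] = (0.0000, 0.0000) + 5.7 * (-0.0872, 0.9962) = (0.0000 + -0.4968, 0.0000 + 5.6783) = (-0.4968, 5.6783)
link 1: phi[1] = 95 + 90 = 185 deg
  cos(185 deg) = -0.9962, sin(185 deg) = -0.0872
  joint[2] = (-0.4968, 5.6783) + 7 * (-0.9962, -0.0872) = (-0.4968 + -6.9734, 5.6783 + -0.6101) = (-7.4702, 5.0682)
link 2: phi[2] = 95 + 90 + 75 = 260 deg
  cos(260 deg) = -0.1736, sin(260 deg) = -0.9848
  joint[3] = (-7.4702, 5.0682) + 5.3 * (-0.1736, -0.9848) = (-7.4702 + -0.9203, 5.0682 + -5.2195) = (-8.3905, -0.1513)
End effector: (-8.3905, -0.1513)

Answer: -8.3905 -0.1513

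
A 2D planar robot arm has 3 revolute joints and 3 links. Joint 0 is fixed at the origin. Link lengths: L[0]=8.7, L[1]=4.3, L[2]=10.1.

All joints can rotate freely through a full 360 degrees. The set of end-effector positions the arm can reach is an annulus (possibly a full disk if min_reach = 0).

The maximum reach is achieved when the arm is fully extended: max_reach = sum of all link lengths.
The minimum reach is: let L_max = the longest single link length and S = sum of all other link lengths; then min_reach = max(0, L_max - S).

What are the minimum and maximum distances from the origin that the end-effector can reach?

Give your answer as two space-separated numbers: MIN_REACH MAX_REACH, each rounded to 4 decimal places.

Link lengths: [8.7, 4.3, 10.1]
max_reach = 8.7 + 4.3 + 10.1 = 23.1
L_max = max([8.7, 4.3, 10.1]) = 10.1
S (sum of others) = 23.1 - 10.1 = 13
min_reach = max(0, 10.1 - 13) = max(0, -2.9) = 0

Answer: 0.0000 23.1000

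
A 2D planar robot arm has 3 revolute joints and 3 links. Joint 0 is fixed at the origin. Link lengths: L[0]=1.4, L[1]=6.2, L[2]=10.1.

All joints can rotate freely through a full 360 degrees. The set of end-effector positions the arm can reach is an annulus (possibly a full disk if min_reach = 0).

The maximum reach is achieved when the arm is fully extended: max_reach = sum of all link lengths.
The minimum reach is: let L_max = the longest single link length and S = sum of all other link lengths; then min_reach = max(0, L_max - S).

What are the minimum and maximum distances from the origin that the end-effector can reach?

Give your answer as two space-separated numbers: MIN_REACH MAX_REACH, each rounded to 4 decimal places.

Answer: 2.5000 17.7000

Derivation:
Link lengths: [1.4, 6.2, 10.1]
max_reach = 1.4 + 6.2 + 10.1 = 17.7
L_max = max([1.4, 6.2, 10.1]) = 10.1
S (sum of others) = 17.7 - 10.1 = 7.6
min_reach = max(0, 10.1 - 7.6) = max(0, 2.5) = 2.5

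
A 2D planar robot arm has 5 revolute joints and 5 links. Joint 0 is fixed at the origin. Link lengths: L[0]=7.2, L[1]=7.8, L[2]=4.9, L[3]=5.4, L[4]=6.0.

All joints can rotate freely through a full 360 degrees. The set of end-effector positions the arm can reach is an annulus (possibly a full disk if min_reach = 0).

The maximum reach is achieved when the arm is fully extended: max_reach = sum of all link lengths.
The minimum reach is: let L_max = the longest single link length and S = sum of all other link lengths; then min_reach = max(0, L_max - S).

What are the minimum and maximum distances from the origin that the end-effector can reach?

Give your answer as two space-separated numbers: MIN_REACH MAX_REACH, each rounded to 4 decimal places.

Answer: 0.0000 31.3000

Derivation:
Link lengths: [7.2, 7.8, 4.9, 5.4, 6.0]
max_reach = 7.2 + 7.8 + 4.9 + 5.4 + 6 = 31.3
L_max = max([7.2, 7.8, 4.9, 5.4, 6.0]) = 7.8
S (sum of others) = 31.3 - 7.8 = 23.5
min_reach = max(0, 7.8 - 23.5) = max(0, -15.7) = 0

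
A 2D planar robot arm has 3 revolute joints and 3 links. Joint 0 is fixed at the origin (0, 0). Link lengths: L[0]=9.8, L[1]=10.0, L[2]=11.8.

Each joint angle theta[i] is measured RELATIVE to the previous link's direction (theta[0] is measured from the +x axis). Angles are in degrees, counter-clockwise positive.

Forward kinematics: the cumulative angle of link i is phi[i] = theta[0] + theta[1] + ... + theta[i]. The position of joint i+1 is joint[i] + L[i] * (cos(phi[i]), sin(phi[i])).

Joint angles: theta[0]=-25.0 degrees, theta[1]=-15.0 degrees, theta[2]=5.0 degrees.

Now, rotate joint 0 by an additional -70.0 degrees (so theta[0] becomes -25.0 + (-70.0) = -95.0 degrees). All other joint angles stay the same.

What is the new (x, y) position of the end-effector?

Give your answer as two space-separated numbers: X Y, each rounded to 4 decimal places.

Answer: -7.3284 -30.5576

Derivation:
joint[0] = (0.0000, 0.0000)  (base)
link 0: phi[0] = -95 = -95 deg
  cos(-95 deg) = -0.0872, sin(-95 deg) = -0.9962
  joint[1] = (0.0000, 0.0000) + 9.8 * (-0.0872, -0.9962) = (0.0000 + -0.8541, 0.0000 + -9.7627) = (-0.8541, -9.7627)
link 1: phi[1] = -95 + -15 = -110 deg
  cos(-110 deg) = -0.3420, sin(-110 deg) = -0.9397
  joint[2] = (-0.8541, -9.7627) + 10 * (-0.3420, -0.9397) = (-0.8541 + -3.4202, -9.7627 + -9.3969) = (-4.2743, -19.1596)
link 2: phi[2] = -95 + -15 + 5 = -105 deg
  cos(-105 deg) = -0.2588, sin(-105 deg) = -0.9659
  joint[3] = (-4.2743, -19.1596) + 11.8 * (-0.2588, -0.9659) = (-4.2743 + -3.0541, -19.1596 + -11.3979) = (-7.3284, -30.5576)
End effector: (-7.3284, -30.5576)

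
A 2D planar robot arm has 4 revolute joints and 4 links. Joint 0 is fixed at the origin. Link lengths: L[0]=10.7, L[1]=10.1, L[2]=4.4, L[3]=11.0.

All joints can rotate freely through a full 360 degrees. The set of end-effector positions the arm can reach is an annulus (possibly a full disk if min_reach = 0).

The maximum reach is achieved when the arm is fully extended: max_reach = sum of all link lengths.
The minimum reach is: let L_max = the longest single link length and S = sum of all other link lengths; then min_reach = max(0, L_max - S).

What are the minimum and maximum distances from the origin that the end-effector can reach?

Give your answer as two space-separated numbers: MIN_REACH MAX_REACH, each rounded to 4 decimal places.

Answer: 0.0000 36.2000

Derivation:
Link lengths: [10.7, 10.1, 4.4, 11.0]
max_reach = 10.7 + 10.1 + 4.4 + 11 = 36.2
L_max = max([10.7, 10.1, 4.4, 11.0]) = 11
S (sum of others) = 36.2 - 11 = 25.2
min_reach = max(0, 11 - 25.2) = max(0, -14.2) = 0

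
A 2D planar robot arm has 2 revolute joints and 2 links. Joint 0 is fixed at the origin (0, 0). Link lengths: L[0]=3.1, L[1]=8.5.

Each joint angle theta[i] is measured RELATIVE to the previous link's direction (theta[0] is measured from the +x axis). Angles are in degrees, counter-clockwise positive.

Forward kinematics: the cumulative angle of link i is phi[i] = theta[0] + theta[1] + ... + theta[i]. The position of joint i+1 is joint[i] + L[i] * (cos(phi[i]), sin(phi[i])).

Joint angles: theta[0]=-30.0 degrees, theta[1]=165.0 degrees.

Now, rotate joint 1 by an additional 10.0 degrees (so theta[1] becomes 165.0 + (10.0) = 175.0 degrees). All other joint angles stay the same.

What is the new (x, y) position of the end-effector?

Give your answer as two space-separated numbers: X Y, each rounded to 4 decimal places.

joint[0] = (0.0000, 0.0000)  (base)
link 0: phi[0] = -30 = -30 deg
  cos(-30 deg) = 0.8660, sin(-30 deg) = -0.5000
  joint[1] = (0.0000, 0.0000) + 3.1 * (0.8660, -0.5000) = (0.0000 + 2.6847, 0.0000 + -1.5500) = (2.6847, -1.5500)
link 1: phi[1] = -30 + 175 = 145 deg
  cos(145 deg) = -0.8192, sin(145 deg) = 0.5736
  joint[2] = (2.6847, -1.5500) + 8.5 * (-0.8192, 0.5736) = (2.6847 + -6.9628, -1.5500 + 4.8754) = (-4.2781, 3.3254)
End effector: (-4.2781, 3.3254)

Answer: -4.2781 3.3254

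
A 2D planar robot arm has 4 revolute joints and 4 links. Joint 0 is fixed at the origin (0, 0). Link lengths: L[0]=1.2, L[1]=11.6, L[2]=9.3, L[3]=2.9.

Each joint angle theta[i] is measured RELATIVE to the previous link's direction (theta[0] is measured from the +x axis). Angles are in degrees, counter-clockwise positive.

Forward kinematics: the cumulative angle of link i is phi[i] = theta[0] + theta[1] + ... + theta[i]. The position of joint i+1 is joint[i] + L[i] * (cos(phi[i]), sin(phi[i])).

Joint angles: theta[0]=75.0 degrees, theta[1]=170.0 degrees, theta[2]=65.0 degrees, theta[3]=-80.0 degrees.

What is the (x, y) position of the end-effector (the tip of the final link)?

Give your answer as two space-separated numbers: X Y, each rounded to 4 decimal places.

Answer: -0.4779 -18.6998

Derivation:
joint[0] = (0.0000, 0.0000)  (base)
link 0: phi[0] = 75 = 75 deg
  cos(75 deg) = 0.2588, sin(75 deg) = 0.9659
  joint[1] = (0.0000, 0.0000) + 1.2 * (0.2588, 0.9659) = (0.0000 + 0.3106, 0.0000 + 1.1591) = (0.3106, 1.1591)
link 1: phi[1] = 75 + 170 = 245 deg
  cos(245 deg) = -0.4226, sin(245 deg) = -0.9063
  joint[2] = (0.3106, 1.1591) + 11.6 * (-0.4226, -0.9063) = (0.3106 + -4.9024, 1.1591 + -10.5132) = (-4.5918, -9.3541)
link 2: phi[2] = 75 + 170 + 65 = 310 deg
  cos(310 deg) = 0.6428, sin(310 deg) = -0.7660
  joint[3] = (-4.5918, -9.3541) + 9.3 * (0.6428, -0.7660) = (-4.5918 + 5.9779, -9.3541 + -7.1242) = (1.3861, -16.4783)
link 3: phi[3] = 75 + 170 + 65 + -80 = 230 deg
  cos(230 deg) = -0.6428, sin(230 deg) = -0.7660
  joint[4] = (1.3861, -16.4783) + 2.9 * (-0.6428, -0.7660) = (1.3861 + -1.8641, -16.4783 + -2.2215) = (-0.4779, -18.6998)
End effector: (-0.4779, -18.6998)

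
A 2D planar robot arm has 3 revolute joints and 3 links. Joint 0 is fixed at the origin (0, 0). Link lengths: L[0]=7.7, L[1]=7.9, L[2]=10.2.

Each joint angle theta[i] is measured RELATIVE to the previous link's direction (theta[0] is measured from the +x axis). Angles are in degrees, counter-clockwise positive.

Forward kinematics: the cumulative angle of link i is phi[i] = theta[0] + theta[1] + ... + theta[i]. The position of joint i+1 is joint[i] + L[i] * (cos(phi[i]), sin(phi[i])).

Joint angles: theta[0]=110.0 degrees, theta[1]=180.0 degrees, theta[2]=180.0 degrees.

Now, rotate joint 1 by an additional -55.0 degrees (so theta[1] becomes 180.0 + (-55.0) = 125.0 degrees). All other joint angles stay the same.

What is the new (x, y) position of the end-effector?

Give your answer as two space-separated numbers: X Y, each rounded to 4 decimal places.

Answer: -1.3143 9.1197

Derivation:
joint[0] = (0.0000, 0.0000)  (base)
link 0: phi[0] = 110 = 110 deg
  cos(110 deg) = -0.3420, sin(110 deg) = 0.9397
  joint[1] = (0.0000, 0.0000) + 7.7 * (-0.3420, 0.9397) = (0.0000 + -2.6336, 0.0000 + 7.2356) = (-2.6336, 7.2356)
link 1: phi[1] = 110 + 125 = 235 deg
  cos(235 deg) = -0.5736, sin(235 deg) = -0.8192
  joint[2] = (-2.6336, 7.2356) + 7.9 * (-0.5736, -0.8192) = (-2.6336 + -4.5313, 7.2356 + -6.4713) = (-7.1648, 0.7643)
link 2: phi[2] = 110 + 125 + 180 = 415 deg
  cos(415 deg) = 0.5736, sin(415 deg) = 0.8192
  joint[3] = (-7.1648, 0.7643) + 10.2 * (0.5736, 0.8192) = (-7.1648 + 5.8505, 0.7643 + 8.3554) = (-1.3143, 9.1197)
End effector: (-1.3143, 9.1197)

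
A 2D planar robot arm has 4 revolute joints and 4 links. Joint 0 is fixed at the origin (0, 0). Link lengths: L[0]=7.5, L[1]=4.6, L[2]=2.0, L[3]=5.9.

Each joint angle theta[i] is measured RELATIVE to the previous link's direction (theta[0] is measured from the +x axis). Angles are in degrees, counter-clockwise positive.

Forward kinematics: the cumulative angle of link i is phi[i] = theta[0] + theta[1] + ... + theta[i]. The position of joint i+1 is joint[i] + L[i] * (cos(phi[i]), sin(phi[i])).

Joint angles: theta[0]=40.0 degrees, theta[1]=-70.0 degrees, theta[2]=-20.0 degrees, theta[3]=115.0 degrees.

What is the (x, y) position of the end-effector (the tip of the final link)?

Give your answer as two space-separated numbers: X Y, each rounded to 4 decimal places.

Answer: 13.5081 6.3360

Derivation:
joint[0] = (0.0000, 0.0000)  (base)
link 0: phi[0] = 40 = 40 deg
  cos(40 deg) = 0.7660, sin(40 deg) = 0.6428
  joint[1] = (0.0000, 0.0000) + 7.5 * (0.7660, 0.6428) = (0.0000 + 5.7453, 0.0000 + 4.8209) = (5.7453, 4.8209)
link 1: phi[1] = 40 + -70 = -30 deg
  cos(-30 deg) = 0.8660, sin(-30 deg) = -0.5000
  joint[2] = (5.7453, 4.8209) + 4.6 * (0.8660, -0.5000) = (5.7453 + 3.9837, 4.8209 + -2.3000) = (9.7291, 2.5209)
link 2: phi[2] = 40 + -70 + -20 = -50 deg
  cos(-50 deg) = 0.6428, sin(-50 deg) = -0.7660
  joint[3] = (9.7291, 2.5209) + 2 * (0.6428, -0.7660) = (9.7291 + 1.2856, 2.5209 + -1.5321) = (11.0146, 0.9888)
link 3: phi[3] = 40 + -70 + -20 + 115 = 65 deg
  cos(65 deg) = 0.4226, sin(65 deg) = 0.9063
  joint[4] = (11.0146, 0.9888) + 5.9 * (0.4226, 0.9063) = (11.0146 + 2.4934, 0.9888 + 5.3472) = (13.5081, 6.3360)
End effector: (13.5081, 6.3360)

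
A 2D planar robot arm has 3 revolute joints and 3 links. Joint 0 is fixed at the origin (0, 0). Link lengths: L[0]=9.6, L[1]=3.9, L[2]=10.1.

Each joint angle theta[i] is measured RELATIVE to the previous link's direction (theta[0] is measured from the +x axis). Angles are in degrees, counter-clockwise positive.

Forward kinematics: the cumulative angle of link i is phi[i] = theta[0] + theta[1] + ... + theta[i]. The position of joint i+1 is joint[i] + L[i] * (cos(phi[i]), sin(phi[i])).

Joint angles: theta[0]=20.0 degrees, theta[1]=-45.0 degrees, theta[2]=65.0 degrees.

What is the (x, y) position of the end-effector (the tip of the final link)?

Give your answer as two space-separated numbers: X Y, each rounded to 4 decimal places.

Answer: 20.2927 8.1273

Derivation:
joint[0] = (0.0000, 0.0000)  (base)
link 0: phi[0] = 20 = 20 deg
  cos(20 deg) = 0.9397, sin(20 deg) = 0.3420
  joint[1] = (0.0000, 0.0000) + 9.6 * (0.9397, 0.3420) = (0.0000 + 9.0210, 0.0000 + 3.2834) = (9.0210, 3.2834)
link 1: phi[1] = 20 + -45 = -25 deg
  cos(-25 deg) = 0.9063, sin(-25 deg) = -0.4226
  joint[2] = (9.0210, 3.2834) + 3.9 * (0.9063, -0.4226) = (9.0210 + 3.5346, 3.2834 + -1.6482) = (12.5556, 1.6352)
link 2: phi[2] = 20 + -45 + 65 = 40 deg
  cos(40 deg) = 0.7660, sin(40 deg) = 0.6428
  joint[3] = (12.5556, 1.6352) + 10.1 * (0.7660, 0.6428) = (12.5556 + 7.7370, 1.6352 + 6.4922) = (20.2927, 8.1273)
End effector: (20.2927, 8.1273)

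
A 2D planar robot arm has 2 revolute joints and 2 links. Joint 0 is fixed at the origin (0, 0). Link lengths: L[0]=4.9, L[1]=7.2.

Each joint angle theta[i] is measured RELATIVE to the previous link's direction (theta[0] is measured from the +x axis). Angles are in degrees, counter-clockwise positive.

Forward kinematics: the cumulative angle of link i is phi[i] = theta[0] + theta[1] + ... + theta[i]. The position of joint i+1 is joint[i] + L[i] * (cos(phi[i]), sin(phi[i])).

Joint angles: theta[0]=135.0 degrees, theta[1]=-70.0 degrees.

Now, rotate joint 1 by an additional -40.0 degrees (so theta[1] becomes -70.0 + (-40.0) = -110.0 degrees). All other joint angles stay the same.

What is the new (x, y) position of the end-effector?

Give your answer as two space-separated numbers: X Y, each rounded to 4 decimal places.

Answer: 3.0606 6.5077

Derivation:
joint[0] = (0.0000, 0.0000)  (base)
link 0: phi[0] = 135 = 135 deg
  cos(135 deg) = -0.7071, sin(135 deg) = 0.7071
  joint[1] = (0.0000, 0.0000) + 4.9 * (-0.7071, 0.7071) = (0.0000 + -3.4648, 0.0000 + 3.4648) = (-3.4648, 3.4648)
link 1: phi[1] = 135 + -110 = 25 deg
  cos(25 deg) = 0.9063, sin(25 deg) = 0.4226
  joint[2] = (-3.4648, 3.4648) + 7.2 * (0.9063, 0.4226) = (-3.4648 + 6.5254, 3.4648 + 3.0429) = (3.0606, 6.5077)
End effector: (3.0606, 6.5077)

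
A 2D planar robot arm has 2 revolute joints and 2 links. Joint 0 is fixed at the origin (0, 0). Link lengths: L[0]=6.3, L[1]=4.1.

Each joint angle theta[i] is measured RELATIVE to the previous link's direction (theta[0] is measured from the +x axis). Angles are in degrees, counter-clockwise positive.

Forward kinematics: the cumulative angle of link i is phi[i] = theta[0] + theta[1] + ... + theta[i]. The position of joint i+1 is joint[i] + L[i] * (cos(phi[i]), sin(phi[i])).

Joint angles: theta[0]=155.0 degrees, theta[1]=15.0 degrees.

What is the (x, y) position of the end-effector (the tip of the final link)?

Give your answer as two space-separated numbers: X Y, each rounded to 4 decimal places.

joint[0] = (0.0000, 0.0000)  (base)
link 0: phi[0] = 155 = 155 deg
  cos(155 deg) = -0.9063, sin(155 deg) = 0.4226
  joint[1] = (0.0000, 0.0000) + 6.3 * (-0.9063, 0.4226) = (0.0000 + -5.7097, 0.0000 + 2.6625) = (-5.7097, 2.6625)
link 1: phi[1] = 155 + 15 = 170 deg
  cos(170 deg) = -0.9848, sin(170 deg) = 0.1736
  joint[2] = (-5.7097, 2.6625) + 4.1 * (-0.9848, 0.1736) = (-5.7097 + -4.0377, 2.6625 + 0.7120) = (-9.7475, 3.3745)
End effector: (-9.7475, 3.3745)

Answer: -9.7475 3.3745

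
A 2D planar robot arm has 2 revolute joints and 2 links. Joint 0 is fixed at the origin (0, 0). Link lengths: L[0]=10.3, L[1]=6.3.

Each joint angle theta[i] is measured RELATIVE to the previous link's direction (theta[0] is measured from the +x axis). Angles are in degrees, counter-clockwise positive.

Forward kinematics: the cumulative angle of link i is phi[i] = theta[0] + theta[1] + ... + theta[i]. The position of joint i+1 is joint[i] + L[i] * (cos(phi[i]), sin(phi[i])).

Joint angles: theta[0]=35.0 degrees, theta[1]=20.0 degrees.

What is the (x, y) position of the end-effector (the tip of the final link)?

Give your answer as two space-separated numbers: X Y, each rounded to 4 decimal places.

Answer: 12.0508 11.0685

Derivation:
joint[0] = (0.0000, 0.0000)  (base)
link 0: phi[0] = 35 = 35 deg
  cos(35 deg) = 0.8192, sin(35 deg) = 0.5736
  joint[1] = (0.0000, 0.0000) + 10.3 * (0.8192, 0.5736) = (0.0000 + 8.4373, 0.0000 + 5.9078) = (8.4373, 5.9078)
link 1: phi[1] = 35 + 20 = 55 deg
  cos(55 deg) = 0.5736, sin(55 deg) = 0.8192
  joint[2] = (8.4373, 5.9078) + 6.3 * (0.5736, 0.8192) = (8.4373 + 3.6135, 5.9078 + 5.1607) = (12.0508, 11.0685)
End effector: (12.0508, 11.0685)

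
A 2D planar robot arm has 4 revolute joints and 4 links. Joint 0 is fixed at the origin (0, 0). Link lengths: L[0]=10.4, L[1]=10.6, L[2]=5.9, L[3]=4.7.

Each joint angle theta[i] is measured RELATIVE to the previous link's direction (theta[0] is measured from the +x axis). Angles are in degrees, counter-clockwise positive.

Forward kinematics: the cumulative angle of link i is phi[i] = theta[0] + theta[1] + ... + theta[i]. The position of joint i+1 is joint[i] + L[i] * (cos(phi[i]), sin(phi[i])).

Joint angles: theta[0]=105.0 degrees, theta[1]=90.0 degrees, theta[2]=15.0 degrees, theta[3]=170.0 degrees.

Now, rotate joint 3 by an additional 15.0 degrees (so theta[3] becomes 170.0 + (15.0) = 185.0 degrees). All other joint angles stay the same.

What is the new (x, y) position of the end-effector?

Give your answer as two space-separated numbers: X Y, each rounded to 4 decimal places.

Answer: -14.1901 7.0480

Derivation:
joint[0] = (0.0000, 0.0000)  (base)
link 0: phi[0] = 105 = 105 deg
  cos(105 deg) = -0.2588, sin(105 deg) = 0.9659
  joint[1] = (0.0000, 0.0000) + 10.4 * (-0.2588, 0.9659) = (0.0000 + -2.6917, 0.0000 + 10.0456) = (-2.6917, 10.0456)
link 1: phi[1] = 105 + 90 = 195 deg
  cos(195 deg) = -0.9659, sin(195 deg) = -0.2588
  joint[2] = (-2.6917, 10.0456) + 10.6 * (-0.9659, -0.2588) = (-2.6917 + -10.2388, 10.0456 + -2.7435) = (-12.9305, 7.3021)
link 2: phi[2] = 105 + 90 + 15 = 210 deg
  cos(210 deg) = -0.8660, sin(210 deg) = -0.5000
  joint[3] = (-12.9305, 7.3021) + 5.9 * (-0.8660, -0.5000) = (-12.9305 + -5.1095, 7.3021 + -2.9500) = (-18.0401, 4.3521)
link 3: phi[3] = 105 + 90 + 15 + 185 = 395 deg
  cos(395 deg) = 0.8192, sin(395 deg) = 0.5736
  joint[4] = (-18.0401, 4.3521) + 4.7 * (0.8192, 0.5736) = (-18.0401 + 3.8500, 4.3521 + 2.6958) = (-14.1901, 7.0480)
End effector: (-14.1901, 7.0480)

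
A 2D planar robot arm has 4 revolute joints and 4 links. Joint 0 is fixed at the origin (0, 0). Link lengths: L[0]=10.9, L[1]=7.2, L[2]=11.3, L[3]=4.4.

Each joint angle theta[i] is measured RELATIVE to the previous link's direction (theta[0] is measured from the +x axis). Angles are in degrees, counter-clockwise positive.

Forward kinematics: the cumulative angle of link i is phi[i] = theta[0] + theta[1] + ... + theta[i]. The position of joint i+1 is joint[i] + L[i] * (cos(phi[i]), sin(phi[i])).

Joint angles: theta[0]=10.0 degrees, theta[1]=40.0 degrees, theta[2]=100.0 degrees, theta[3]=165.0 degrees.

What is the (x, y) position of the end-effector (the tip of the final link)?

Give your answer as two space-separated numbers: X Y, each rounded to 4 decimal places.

Answer: 8.6877 9.9470

Derivation:
joint[0] = (0.0000, 0.0000)  (base)
link 0: phi[0] = 10 = 10 deg
  cos(10 deg) = 0.9848, sin(10 deg) = 0.1736
  joint[1] = (0.0000, 0.0000) + 10.9 * (0.9848, 0.1736) = (0.0000 + 10.7344, 0.0000 + 1.8928) = (10.7344, 1.8928)
link 1: phi[1] = 10 + 40 = 50 deg
  cos(50 deg) = 0.6428, sin(50 deg) = 0.7660
  joint[2] = (10.7344, 1.8928) + 7.2 * (0.6428, 0.7660) = (10.7344 + 4.6281, 1.8928 + 5.5155) = (15.3625, 7.4083)
link 2: phi[2] = 10 + 40 + 100 = 150 deg
  cos(150 deg) = -0.8660, sin(150 deg) = 0.5000
  joint[3] = (15.3625, 7.4083) + 11.3 * (-0.8660, 0.5000) = (15.3625 + -9.7861, 7.4083 + 5.6500) = (5.5764, 13.0583)
link 3: phi[3] = 10 + 40 + 100 + 165 = 315 deg
  cos(315 deg) = 0.7071, sin(315 deg) = -0.7071
  joint[4] = (5.5764, 13.0583) + 4.4 * (0.7071, -0.7071) = (5.5764 + 3.1113, 13.0583 + -3.1113) = (8.6877, 9.9470)
End effector: (8.6877, 9.9470)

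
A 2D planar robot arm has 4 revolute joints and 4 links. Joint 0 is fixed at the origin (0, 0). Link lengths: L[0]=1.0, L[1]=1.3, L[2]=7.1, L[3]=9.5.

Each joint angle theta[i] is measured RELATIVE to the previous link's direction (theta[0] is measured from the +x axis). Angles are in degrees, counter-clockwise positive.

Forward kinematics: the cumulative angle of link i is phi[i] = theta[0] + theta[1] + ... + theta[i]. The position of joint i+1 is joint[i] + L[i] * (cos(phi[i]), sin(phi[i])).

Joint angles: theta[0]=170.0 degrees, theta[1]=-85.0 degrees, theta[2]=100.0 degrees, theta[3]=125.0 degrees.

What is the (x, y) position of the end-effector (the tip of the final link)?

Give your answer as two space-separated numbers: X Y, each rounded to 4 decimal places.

joint[0] = (0.0000, 0.0000)  (base)
link 0: phi[0] = 170 = 170 deg
  cos(170 deg) = -0.9848, sin(170 deg) = 0.1736
  joint[1] = (0.0000, 0.0000) + 1 * (-0.9848, 0.1736) = (0.0000 + -0.9848, 0.0000 + 0.1736) = (-0.9848, 0.1736)
link 1: phi[1] = 170 + -85 = 85 deg
  cos(85 deg) = 0.0872, sin(85 deg) = 0.9962
  joint[2] = (-0.9848, 0.1736) + 1.3 * (0.0872, 0.9962) = (-0.9848 + 0.1133, 0.1736 + 1.2951) = (-0.8715, 1.4687)
link 2: phi[2] = 170 + -85 + 100 = 185 deg
  cos(185 deg) = -0.9962, sin(185 deg) = -0.0872
  joint[3] = (-0.8715, 1.4687) + 7.1 * (-0.9962, -0.0872) = (-0.8715 + -7.0730, 1.4687 + -0.6188) = (-7.9445, 0.8499)
link 3: phi[3] = 170 + -85 + 100 + 125 = 310 deg
  cos(310 deg) = 0.6428, sin(310 deg) = -0.7660
  joint[4] = (-7.9445, 0.8499) + 9.5 * (0.6428, -0.7660) = (-7.9445 + 6.1065, 0.8499 + -7.2774) = (-1.8380, -6.4275)
End effector: (-1.8380, -6.4275)

Answer: -1.8380 -6.4275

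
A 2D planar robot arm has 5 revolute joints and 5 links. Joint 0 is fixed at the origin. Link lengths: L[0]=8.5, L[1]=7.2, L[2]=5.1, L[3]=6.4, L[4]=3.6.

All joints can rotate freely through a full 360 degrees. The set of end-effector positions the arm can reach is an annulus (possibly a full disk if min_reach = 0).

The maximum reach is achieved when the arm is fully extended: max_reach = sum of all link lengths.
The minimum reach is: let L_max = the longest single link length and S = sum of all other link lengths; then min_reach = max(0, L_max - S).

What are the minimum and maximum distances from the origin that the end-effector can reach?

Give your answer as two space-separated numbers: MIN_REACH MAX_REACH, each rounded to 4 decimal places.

Link lengths: [8.5, 7.2, 5.1, 6.4, 3.6]
max_reach = 8.5 + 7.2 + 5.1 + 6.4 + 3.6 = 30.8
L_max = max([8.5, 7.2, 5.1, 6.4, 3.6]) = 8.5
S (sum of others) = 30.8 - 8.5 = 22.3
min_reach = max(0, 8.5 - 22.3) = max(0, -13.8) = 0

Answer: 0.0000 30.8000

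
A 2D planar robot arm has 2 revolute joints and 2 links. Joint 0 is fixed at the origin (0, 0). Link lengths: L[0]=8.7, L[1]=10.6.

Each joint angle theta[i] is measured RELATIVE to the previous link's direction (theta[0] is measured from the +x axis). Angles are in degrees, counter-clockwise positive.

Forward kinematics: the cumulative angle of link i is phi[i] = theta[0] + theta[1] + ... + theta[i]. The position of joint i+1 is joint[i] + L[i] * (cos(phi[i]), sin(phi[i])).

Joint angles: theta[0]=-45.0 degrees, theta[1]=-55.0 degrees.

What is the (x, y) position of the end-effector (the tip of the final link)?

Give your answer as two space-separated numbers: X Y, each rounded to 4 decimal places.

joint[0] = (0.0000, 0.0000)  (base)
link 0: phi[0] = -45 = -45 deg
  cos(-45 deg) = 0.7071, sin(-45 deg) = -0.7071
  joint[1] = (0.0000, 0.0000) + 8.7 * (0.7071, -0.7071) = (0.0000 + 6.1518, 0.0000 + -6.1518) = (6.1518, -6.1518)
link 1: phi[1] = -45 + -55 = -100 deg
  cos(-100 deg) = -0.1736, sin(-100 deg) = -0.9848
  joint[2] = (6.1518, -6.1518) + 10.6 * (-0.1736, -0.9848) = (6.1518 + -1.8407, -6.1518 + -10.4390) = (4.3112, -16.5908)
End effector: (4.3112, -16.5908)

Answer: 4.3112 -16.5908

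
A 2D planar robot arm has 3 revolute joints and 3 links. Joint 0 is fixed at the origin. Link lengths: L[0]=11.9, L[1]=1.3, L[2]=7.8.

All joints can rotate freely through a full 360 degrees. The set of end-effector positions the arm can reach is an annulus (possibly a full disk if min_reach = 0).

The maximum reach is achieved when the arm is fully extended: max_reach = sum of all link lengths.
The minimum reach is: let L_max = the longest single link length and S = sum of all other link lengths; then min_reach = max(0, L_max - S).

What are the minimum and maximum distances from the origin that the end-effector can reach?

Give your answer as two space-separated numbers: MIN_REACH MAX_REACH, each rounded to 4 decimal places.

Link lengths: [11.9, 1.3, 7.8]
max_reach = 11.9 + 1.3 + 7.8 = 21
L_max = max([11.9, 1.3, 7.8]) = 11.9
S (sum of others) = 21 - 11.9 = 9.1
min_reach = max(0, 11.9 - 9.1) = max(0, 2.8) = 2.8

Answer: 2.8000 21.0000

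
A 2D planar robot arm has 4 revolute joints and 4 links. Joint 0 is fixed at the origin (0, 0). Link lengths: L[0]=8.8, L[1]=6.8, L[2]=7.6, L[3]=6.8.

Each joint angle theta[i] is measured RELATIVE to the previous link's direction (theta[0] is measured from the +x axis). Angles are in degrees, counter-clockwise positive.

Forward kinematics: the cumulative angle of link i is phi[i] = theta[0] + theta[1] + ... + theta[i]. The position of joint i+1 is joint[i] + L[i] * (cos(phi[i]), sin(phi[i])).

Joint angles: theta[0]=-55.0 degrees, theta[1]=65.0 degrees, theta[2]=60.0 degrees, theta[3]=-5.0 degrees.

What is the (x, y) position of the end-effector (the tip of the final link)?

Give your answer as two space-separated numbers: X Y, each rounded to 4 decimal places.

joint[0] = (0.0000, 0.0000)  (base)
link 0: phi[0] = -55 = -55 deg
  cos(-55 deg) = 0.5736, sin(-55 deg) = -0.8192
  joint[1] = (0.0000, 0.0000) + 8.8 * (0.5736, -0.8192) = (0.0000 + 5.0475, 0.0000 + -7.2085) = (5.0475, -7.2085)
link 1: phi[1] = -55 + 65 = 10 deg
  cos(10 deg) = 0.9848, sin(10 deg) = 0.1736
  joint[2] = (5.0475, -7.2085) + 6.8 * (0.9848, 0.1736) = (5.0475 + 6.6967, -7.2085 + 1.1808) = (11.7442, -6.0277)
link 2: phi[2] = -55 + 65 + 60 = 70 deg
  cos(70 deg) = 0.3420, sin(70 deg) = 0.9397
  joint[3] = (11.7442, -6.0277) + 7.6 * (0.3420, 0.9397) = (11.7442 + 2.5994, -6.0277 + 7.1417) = (14.3435, 1.1139)
link 3: phi[3] = -55 + 65 + 60 + -5 = 65 deg
  cos(65 deg) = 0.4226, sin(65 deg) = 0.9063
  joint[4] = (14.3435, 1.1139) + 6.8 * (0.4226, 0.9063) = (14.3435 + 2.8738, 1.1139 + 6.1629) = (17.2173, 7.2768)
End effector: (17.2173, 7.2768)

Answer: 17.2173 7.2768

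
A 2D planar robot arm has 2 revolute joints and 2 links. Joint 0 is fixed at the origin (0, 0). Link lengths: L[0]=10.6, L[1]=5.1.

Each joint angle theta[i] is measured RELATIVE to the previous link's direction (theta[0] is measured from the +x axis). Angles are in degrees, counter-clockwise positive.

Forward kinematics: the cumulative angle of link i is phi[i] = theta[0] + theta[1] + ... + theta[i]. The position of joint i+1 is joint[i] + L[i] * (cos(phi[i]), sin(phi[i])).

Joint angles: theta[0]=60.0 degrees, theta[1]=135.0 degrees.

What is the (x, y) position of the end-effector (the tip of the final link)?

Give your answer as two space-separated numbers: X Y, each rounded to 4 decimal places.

joint[0] = (0.0000, 0.0000)  (base)
link 0: phi[0] = 60 = 60 deg
  cos(60 deg) = 0.5000, sin(60 deg) = 0.8660
  joint[1] = (0.0000, 0.0000) + 10.6 * (0.5000, 0.8660) = (0.0000 + 5.3000, 0.0000 + 9.1799) = (5.3000, 9.1799)
link 1: phi[1] = 60 + 135 = 195 deg
  cos(195 deg) = -0.9659, sin(195 deg) = -0.2588
  joint[2] = (5.3000, 9.1799) + 5.1 * (-0.9659, -0.2588) = (5.3000 + -4.9262, 9.1799 + -1.3200) = (0.3738, 7.8599)
End effector: (0.3738, 7.8599)

Answer: 0.3738 7.8599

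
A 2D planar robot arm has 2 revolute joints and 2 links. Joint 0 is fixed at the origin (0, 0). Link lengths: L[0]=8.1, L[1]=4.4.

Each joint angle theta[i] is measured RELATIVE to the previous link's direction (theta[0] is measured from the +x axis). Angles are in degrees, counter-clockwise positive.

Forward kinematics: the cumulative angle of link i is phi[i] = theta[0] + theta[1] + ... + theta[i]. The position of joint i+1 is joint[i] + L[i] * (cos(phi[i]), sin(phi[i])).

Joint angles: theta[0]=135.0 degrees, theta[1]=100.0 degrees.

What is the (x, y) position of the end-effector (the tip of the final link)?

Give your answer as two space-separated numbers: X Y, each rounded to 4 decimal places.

Answer: -8.2513 2.1233

Derivation:
joint[0] = (0.0000, 0.0000)  (base)
link 0: phi[0] = 135 = 135 deg
  cos(135 deg) = -0.7071, sin(135 deg) = 0.7071
  joint[1] = (0.0000, 0.0000) + 8.1 * (-0.7071, 0.7071) = (0.0000 + -5.7276, 0.0000 + 5.7276) = (-5.7276, 5.7276)
link 1: phi[1] = 135 + 100 = 235 deg
  cos(235 deg) = -0.5736, sin(235 deg) = -0.8192
  joint[2] = (-5.7276, 5.7276) + 4.4 * (-0.5736, -0.8192) = (-5.7276 + -2.5237, 5.7276 + -3.6043) = (-8.2513, 2.1233)
End effector: (-8.2513, 2.1233)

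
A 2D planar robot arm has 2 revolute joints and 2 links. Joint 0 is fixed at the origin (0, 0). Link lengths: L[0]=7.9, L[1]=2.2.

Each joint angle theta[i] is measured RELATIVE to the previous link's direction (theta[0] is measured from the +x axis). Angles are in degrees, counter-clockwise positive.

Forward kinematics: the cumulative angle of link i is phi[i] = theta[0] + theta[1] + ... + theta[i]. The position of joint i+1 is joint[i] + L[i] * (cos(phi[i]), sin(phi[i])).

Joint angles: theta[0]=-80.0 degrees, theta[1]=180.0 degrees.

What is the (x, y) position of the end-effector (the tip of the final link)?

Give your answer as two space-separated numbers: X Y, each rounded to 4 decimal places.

joint[0] = (0.0000, 0.0000)  (base)
link 0: phi[0] = -80 = -80 deg
  cos(-80 deg) = 0.1736, sin(-80 deg) = -0.9848
  joint[1] = (0.0000, 0.0000) + 7.9 * (0.1736, -0.9848) = (0.0000 + 1.3718, 0.0000 + -7.7800) = (1.3718, -7.7800)
link 1: phi[1] = -80 + 180 = 100 deg
  cos(100 deg) = -0.1736, sin(100 deg) = 0.9848
  joint[2] = (1.3718, -7.7800) + 2.2 * (-0.1736, 0.9848) = (1.3718 + -0.3820, -7.7800 + 2.1666) = (0.9898, -5.6134)
End effector: (0.9898, -5.6134)

Answer: 0.9898 -5.6134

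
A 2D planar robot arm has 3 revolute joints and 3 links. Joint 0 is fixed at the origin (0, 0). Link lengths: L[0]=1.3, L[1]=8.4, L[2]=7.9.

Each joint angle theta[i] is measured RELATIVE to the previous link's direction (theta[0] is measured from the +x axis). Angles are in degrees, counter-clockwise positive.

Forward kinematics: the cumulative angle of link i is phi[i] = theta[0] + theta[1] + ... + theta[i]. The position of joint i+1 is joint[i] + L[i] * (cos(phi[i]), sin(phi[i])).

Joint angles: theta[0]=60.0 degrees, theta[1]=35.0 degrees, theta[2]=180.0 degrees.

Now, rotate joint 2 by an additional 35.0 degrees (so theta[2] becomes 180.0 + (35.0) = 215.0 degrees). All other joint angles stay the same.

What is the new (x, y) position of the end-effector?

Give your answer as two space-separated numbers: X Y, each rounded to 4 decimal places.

joint[0] = (0.0000, 0.0000)  (base)
link 0: phi[0] = 60 = 60 deg
  cos(60 deg) = 0.5000, sin(60 deg) = 0.8660
  joint[1] = (0.0000, 0.0000) + 1.3 * (0.5000, 0.8660) = (0.0000 + 0.6500, 0.0000 + 1.1258) = (0.6500, 1.1258)
link 1: phi[1] = 60 + 35 = 95 deg
  cos(95 deg) = -0.0872, sin(95 deg) = 0.9962
  joint[2] = (0.6500, 1.1258) + 8.4 * (-0.0872, 0.9962) = (0.6500 + -0.7321, 1.1258 + 8.3680) = (-0.0821, 9.4939)
link 2: phi[2] = 60 + 35 + 215 = 310 deg
  cos(310 deg) = 0.6428, sin(310 deg) = -0.7660
  joint[3] = (-0.0821, 9.4939) + 7.9 * (0.6428, -0.7660) = (-0.0821 + 5.0780, 9.4939 + -6.0518) = (4.9959, 3.4421)
End effector: (4.9959, 3.4421)

Answer: 4.9959 3.4421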